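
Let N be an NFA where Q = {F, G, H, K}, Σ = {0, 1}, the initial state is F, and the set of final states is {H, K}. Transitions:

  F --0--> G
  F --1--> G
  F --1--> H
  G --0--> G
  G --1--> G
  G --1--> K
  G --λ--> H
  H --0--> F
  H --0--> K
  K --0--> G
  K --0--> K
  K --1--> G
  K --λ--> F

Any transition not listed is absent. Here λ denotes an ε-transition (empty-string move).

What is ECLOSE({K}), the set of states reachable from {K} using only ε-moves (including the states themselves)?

Begin with {K}.
ε-move K → F; add F.

{F, K}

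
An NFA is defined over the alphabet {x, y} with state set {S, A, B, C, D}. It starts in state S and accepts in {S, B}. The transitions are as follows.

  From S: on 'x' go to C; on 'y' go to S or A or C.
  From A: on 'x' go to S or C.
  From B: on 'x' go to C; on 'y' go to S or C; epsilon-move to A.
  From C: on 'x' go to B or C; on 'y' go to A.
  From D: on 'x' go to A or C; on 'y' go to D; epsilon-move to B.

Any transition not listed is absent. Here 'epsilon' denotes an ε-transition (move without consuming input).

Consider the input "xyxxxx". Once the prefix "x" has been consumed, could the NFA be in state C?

Yes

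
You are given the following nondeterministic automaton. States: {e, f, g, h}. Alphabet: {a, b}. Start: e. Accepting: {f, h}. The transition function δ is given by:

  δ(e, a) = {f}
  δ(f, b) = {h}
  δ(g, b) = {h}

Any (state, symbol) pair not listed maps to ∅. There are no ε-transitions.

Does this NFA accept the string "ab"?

Start in {e}.
Read 'a': {e} → {f}.
Read 'b': {f} → {h}.
The final set {h} contains the accepting state h.

Yes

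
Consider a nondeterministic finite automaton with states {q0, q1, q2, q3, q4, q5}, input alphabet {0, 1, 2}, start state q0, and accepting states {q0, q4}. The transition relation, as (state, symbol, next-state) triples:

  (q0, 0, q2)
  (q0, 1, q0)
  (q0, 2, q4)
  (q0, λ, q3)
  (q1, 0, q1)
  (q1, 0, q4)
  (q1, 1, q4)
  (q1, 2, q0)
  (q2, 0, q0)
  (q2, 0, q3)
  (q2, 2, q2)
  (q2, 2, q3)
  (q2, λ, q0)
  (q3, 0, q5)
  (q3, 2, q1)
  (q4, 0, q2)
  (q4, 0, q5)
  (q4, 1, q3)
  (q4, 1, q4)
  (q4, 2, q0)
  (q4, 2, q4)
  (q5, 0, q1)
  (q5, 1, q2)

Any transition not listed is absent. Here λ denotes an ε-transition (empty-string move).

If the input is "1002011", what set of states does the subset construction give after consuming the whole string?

{q0, q3, q4}

Start: ε-closure({q0}) = {q0, q3}.
Read '1': q0→{q0}, q3→∅; union {q0}; ε-closure = {q0, q3}.
Read '0': q0→{q2}, q3→{q5}; union {q2, q5}; ε-closure = {q0, q2, q3, q5}.
Read '0': q0→{q2}, q2→{q0, q3}, q3→{q5}, q5→{q1}; now {q0, q1, q2, q3, q5}.
Read '2': q0→{q4}, q1→{q0}, q2→{q2, q3}, q3→{q1}, q5→∅; now {q0, q1, q2, q3, q4}.
Read '0': q0→{q2}, q1→{q1, q4}, q2→{q0, q3}, q3→{q5}, q4→{q2, q5}; now {q0, q1, q2, q3, q4, q5}.
Read '1': q0→{q0}, q1→{q4}, q2→∅, q3→∅, q4→{q3, q4}, q5→{q2}; now {q0, q2, q3, q4}.
Read '1': q0→{q0}, q2→∅, q3→∅, q4→{q3, q4}; now {q0, q3, q4}.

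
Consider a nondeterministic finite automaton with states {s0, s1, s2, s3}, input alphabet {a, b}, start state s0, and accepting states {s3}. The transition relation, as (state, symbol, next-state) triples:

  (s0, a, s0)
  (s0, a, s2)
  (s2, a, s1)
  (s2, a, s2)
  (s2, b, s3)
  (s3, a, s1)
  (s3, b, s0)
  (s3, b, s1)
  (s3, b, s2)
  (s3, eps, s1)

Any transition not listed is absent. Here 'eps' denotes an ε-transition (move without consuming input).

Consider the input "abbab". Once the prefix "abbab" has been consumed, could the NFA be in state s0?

No

Start in {s0}.
Read 'a': s0→{s0, s2}; now {s0, s2}.
Read 'b': s0→∅, s2→{s3}; union {s3}; ε-closure = {s1, s3}.
Read 'b': s1→∅, s3→{s0, s1, s2}; now {s0, s1, s2}.
Read 'a': s0→{s0, s2}, s1→∅, s2→{s1, s2}; now {s0, s1, s2}.
Read 'b': s0→∅, s1→∅, s2→{s3}; union {s3}; ε-closure = {s1, s3}.
State s0 is not in {s1, s3}.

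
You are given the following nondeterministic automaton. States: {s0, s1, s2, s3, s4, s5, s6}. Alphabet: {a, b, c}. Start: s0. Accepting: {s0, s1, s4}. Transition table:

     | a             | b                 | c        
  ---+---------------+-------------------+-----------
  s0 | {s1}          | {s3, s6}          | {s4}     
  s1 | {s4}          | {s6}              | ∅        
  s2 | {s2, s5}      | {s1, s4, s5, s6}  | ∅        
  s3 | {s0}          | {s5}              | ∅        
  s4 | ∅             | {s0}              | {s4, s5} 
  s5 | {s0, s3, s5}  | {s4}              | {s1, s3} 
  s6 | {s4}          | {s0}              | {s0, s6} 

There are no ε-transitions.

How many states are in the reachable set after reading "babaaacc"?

Start in {s0}.
Read 'b': {s0} → {s3, s6}.
Read 'a': {s3, s6} → {s0, s4}.
Read 'b': {s0, s4} → {s0, s3, s6}.
Read 'a': {s0, s3, s6} → {s0, s1, s4}.
Read 'a': {s0, s1, s4} → {s1, s4}.
Read 'a': {s1, s4} → {s4}.
Read 'c': {s4} → {s4, s5}.
Read 'c': {s4, s5} → {s1, s3, s4, s5}.
That set has 4 states.

4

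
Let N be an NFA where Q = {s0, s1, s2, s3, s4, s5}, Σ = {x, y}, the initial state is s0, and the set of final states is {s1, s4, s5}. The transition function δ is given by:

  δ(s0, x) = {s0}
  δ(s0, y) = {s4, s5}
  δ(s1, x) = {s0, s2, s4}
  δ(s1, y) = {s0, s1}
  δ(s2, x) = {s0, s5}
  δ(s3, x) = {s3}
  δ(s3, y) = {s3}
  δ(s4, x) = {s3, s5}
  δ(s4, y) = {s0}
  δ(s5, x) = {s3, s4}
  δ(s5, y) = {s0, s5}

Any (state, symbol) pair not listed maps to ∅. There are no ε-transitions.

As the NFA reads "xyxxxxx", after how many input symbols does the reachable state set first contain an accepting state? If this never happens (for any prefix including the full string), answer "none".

Start in {s0}.
Read 'x': s0→{s0}; now {s0}.
Read 'y': s0→{s4, s5}; now {s4, s5}.
None of the earlier sets intersect F, but {s4, s5} does.

2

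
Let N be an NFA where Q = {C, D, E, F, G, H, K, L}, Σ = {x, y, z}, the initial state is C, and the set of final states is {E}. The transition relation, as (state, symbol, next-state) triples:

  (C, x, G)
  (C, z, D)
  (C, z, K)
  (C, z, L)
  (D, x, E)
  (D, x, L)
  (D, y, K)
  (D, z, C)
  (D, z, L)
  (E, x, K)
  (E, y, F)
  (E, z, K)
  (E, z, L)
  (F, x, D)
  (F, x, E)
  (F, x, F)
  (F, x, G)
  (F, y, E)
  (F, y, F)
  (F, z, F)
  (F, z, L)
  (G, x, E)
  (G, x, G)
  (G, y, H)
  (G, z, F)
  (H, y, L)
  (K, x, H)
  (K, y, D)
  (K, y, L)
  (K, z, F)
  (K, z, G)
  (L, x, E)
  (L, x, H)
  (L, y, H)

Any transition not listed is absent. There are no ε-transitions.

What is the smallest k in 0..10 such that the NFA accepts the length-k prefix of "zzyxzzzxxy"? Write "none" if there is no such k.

3

Start in {C}.
Read 'z': C→{D, K, L}; now {D, K, L}.
Read 'z': D→{C, L}, K→{F, G}, L→∅; now {C, F, G, L}.
Read 'y': C→∅, F→{E, F}, G→{H}, L→{H}; now {E, F, H}.
None of the earlier sets intersect F, but {E, F, H} does.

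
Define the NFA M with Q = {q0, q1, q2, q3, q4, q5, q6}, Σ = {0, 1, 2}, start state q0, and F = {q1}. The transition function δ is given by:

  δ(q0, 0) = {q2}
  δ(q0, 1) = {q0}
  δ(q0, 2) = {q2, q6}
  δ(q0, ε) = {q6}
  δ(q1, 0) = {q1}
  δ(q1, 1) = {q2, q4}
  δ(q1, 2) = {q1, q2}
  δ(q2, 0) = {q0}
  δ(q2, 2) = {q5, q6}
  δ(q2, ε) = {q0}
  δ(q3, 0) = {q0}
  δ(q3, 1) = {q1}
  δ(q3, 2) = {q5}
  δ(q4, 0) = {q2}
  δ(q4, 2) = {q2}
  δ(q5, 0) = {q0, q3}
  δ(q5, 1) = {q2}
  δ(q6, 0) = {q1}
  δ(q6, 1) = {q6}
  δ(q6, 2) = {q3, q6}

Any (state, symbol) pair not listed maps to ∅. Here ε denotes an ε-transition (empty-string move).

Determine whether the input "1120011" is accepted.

No

Start: ε-closure({q0}) = {q0, q6}.
Read '1': {q0, q6} → {q0, q6}.
Read '1': {q0, q6} → {q0, q6}.
Read '2': {q0, q6} → {q0, q2, q3, q6}.
Read '0': {q0, q2, q3, q6} → {q0, q1, q2, q6}.
Read '0': {q0, q1, q2, q6} → {q0, q1, q2, q6}.
Read '1': {q0, q1, q2, q6} → {q0, q2, q4, q6}.
Read '1': {q0, q2, q4, q6} → {q0, q6}.
The final set {q0, q6} contains no accepting state.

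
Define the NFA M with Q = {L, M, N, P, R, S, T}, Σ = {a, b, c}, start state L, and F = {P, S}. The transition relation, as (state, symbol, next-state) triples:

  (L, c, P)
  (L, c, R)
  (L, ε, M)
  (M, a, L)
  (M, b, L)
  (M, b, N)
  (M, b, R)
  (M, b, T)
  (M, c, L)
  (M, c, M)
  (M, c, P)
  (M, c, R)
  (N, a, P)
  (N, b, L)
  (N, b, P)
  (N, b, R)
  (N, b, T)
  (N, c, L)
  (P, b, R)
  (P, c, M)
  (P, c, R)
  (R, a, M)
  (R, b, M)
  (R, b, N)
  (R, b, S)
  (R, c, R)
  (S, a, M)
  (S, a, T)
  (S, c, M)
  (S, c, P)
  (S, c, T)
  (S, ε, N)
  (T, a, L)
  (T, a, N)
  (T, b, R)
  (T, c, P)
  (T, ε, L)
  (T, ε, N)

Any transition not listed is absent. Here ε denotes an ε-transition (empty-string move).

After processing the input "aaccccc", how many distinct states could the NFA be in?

Start: ε-closure({L}) = {L, M}.
Read 'a': {L, M} → {L, M}.
Read 'a': {L, M} → {L, M}.
Read 'c': {L, M} → {L, M, P, R}.
Read 'c': {L, M, P, R} → {L, M, P, R}.
Read 'c': {L, M, P, R} → {L, M, P, R}.
Read 'c': {L, M, P, R} → {L, M, P, R}.
Read 'c': {L, M, P, R} → {L, M, P, R}.
That set has 4 states.

4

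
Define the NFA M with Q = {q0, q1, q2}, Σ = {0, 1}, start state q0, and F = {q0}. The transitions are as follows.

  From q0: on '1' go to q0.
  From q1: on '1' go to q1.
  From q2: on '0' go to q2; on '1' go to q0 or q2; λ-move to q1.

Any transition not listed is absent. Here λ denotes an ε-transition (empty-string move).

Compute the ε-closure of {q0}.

{q0}

Begin with {q0}.
No ε-moves leave this set, so the closure equals the set itself.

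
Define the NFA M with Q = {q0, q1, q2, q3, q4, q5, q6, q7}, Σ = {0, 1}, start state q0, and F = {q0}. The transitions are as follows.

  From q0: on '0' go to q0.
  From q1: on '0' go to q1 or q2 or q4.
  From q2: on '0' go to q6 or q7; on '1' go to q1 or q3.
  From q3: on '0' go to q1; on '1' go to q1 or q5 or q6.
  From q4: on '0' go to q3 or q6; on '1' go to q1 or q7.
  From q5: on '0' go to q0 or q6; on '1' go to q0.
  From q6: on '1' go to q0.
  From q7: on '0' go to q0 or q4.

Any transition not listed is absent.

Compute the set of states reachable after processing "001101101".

Start in {q0}.
Read '0': {q0} → {q0}.
Read '0': {q0} → {q0}.
Read '1': {q0} → ∅.
The set is empty and remains empty for the remaining 6 symbols.

∅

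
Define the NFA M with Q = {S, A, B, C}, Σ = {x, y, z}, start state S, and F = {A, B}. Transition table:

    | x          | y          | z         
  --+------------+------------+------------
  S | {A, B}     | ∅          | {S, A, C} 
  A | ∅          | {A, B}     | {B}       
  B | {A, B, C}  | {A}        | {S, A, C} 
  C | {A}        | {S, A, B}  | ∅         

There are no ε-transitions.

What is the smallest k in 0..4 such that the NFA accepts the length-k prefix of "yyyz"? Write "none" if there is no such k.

Start in {S}.
Read 'y': S→∅; now ∅.
The set is empty and remains empty for the remaining 3 symbols.
No reachable set along the way intersects F.

none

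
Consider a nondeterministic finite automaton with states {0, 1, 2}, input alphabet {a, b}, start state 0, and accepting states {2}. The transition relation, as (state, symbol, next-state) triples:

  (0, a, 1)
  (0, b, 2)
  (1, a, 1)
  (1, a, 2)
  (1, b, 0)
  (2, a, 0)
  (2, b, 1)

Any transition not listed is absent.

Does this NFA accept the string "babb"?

No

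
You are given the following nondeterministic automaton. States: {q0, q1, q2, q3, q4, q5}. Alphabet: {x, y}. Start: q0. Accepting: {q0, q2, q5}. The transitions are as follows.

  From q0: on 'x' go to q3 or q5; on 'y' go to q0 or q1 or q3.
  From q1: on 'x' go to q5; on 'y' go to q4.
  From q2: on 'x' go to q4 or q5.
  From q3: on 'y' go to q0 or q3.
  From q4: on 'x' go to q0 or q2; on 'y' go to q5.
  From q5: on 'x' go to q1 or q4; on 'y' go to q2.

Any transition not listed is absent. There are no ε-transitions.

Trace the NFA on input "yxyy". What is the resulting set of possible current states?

Start in {q0}.
Read 'y': {q0} → {q0, q1, q3}.
Read 'x': {q0, q1, q3} → {q3, q5}.
Read 'y': {q3, q5} → {q0, q2, q3}.
Read 'y': {q0, q2, q3} → {q0, q1, q3}.

{q0, q1, q3}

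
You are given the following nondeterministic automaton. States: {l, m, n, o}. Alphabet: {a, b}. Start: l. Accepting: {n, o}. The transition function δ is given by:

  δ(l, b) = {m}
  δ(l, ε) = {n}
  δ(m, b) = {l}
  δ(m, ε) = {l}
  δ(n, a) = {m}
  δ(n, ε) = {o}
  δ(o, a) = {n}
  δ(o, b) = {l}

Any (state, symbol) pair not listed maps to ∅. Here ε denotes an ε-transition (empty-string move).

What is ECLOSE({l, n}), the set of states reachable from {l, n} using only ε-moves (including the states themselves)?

Begin with {l, n}.
ε-move n → o; add o.

{l, n, o}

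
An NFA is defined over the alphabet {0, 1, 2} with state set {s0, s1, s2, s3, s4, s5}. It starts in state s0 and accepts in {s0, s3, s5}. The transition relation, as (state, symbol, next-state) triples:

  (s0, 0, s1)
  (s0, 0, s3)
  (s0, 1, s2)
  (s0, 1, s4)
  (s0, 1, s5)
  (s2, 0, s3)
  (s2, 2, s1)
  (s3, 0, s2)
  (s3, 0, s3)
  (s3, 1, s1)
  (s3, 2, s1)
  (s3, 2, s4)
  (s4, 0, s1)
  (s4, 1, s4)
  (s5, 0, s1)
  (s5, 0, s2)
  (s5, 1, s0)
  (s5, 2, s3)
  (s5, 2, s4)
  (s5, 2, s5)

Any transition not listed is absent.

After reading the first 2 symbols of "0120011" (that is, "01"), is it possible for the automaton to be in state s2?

No

Start in {s0}.
Read '0': {s0} → {s1, s3}.
Read '1': {s1, s3} → {s1}.
State s2 is not in {s1}.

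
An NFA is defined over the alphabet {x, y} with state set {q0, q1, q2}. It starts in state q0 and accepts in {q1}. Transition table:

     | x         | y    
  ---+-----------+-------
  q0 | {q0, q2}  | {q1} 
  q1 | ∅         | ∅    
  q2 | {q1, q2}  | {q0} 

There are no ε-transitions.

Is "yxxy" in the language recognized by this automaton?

Start in {q0}.
Read 'y': {q0} → {q1}.
Read 'x': {q1} → ∅.
The set is empty and remains empty for the remaining 2 symbols.
The final set ∅ contains no accepting state.

No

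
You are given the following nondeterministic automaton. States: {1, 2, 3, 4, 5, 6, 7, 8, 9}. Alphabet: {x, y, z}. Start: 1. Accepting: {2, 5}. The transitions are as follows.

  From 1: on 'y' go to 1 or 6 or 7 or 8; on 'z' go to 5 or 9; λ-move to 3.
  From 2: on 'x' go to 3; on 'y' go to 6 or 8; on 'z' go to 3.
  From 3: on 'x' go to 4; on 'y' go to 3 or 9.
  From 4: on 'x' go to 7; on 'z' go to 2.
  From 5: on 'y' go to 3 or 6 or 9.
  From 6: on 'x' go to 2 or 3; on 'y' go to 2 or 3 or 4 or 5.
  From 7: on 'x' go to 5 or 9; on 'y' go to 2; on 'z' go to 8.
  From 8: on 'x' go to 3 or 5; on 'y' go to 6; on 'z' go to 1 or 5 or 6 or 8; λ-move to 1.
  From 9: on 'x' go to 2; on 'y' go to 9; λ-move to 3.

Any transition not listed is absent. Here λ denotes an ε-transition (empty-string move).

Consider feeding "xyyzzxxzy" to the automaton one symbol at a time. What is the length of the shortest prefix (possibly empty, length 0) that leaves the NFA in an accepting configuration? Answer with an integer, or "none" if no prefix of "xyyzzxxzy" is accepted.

none

Start: ε-closure({1}) = {1, 3}.
Read 'x': 1→∅, 3→{4}; now {4}.
Read 'y': 4→∅; now ∅.
The set is empty and remains empty for the remaining 7 symbols.
No reachable set along the way intersects F.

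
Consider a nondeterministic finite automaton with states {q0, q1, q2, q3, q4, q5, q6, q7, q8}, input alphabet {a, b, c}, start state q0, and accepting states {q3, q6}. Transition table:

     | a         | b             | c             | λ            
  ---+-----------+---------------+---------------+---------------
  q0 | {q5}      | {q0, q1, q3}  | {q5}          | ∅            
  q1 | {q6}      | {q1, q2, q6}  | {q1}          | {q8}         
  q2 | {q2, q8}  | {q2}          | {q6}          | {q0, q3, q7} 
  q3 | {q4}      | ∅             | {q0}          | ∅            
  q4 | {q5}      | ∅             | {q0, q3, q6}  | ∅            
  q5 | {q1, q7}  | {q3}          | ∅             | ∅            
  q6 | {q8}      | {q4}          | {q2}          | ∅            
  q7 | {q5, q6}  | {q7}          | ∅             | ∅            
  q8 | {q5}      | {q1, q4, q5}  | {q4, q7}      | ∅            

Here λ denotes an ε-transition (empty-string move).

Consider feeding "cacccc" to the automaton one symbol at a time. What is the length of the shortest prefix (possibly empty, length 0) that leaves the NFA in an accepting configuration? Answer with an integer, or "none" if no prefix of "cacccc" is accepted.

4

Start in {q0}.
Read 'c': q0→{q5}; now {q5}.
Read 'a': q5→{q1, q7}; union {q1, q7}; ε-closure = {q1, q7, q8}.
Read 'c': q1→{q1}, q7→∅, q8→{q4, q7}; union {q1, q4, q7}; ε-closure = {q1, q4, q7, q8}.
Read 'c': q1→{q1}, q4→{q0, q3, q6}, q7→∅, q8→{q4, q7}; union {q0, q1, q3, q4, q6, q7}; ε-closure = {q0, q1, q3, q4, q6, q7, q8}.
None of the earlier sets intersect F, but {q0, q1, q3, q4, q6, q7, q8} does.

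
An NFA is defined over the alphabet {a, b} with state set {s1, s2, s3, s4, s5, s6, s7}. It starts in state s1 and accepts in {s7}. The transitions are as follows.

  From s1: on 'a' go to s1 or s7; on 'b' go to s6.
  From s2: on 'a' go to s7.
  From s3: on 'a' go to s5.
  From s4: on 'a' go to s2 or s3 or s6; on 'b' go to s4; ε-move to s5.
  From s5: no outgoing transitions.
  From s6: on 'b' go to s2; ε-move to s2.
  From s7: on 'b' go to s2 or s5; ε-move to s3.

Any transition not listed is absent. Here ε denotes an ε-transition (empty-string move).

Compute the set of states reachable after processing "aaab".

{s2, s5, s6}

Start in {s1}.
Read 'a': s1→{s1, s7}; union {s1, s7}; ε-closure = {s1, s3, s7}.
Read 'a': s1→{s1, s7}, s3→{s5}, s7→∅; union {s1, s5, s7}; ε-closure = {s1, s3, s5, s7}.
Read 'a': s1→{s1, s7}, s3→{s5}, s5→∅, s7→∅; union {s1, s5, s7}; ε-closure = {s1, s3, s5, s7}.
Read 'b': s1→{s6}, s3→∅, s5→∅, s7→{s2, s5}; now {s2, s5, s6}.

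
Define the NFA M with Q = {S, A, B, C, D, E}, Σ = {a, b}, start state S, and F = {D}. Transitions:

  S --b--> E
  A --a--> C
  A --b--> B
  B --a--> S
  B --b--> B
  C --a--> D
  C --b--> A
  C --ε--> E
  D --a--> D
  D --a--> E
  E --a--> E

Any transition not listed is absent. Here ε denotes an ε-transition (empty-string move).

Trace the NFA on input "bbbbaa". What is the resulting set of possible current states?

Start in {S}.
Read 'b': S→{E}; now {E}.
Read 'b': E→∅; now ∅.
The set is empty and remains empty for the remaining 4 symbols.

∅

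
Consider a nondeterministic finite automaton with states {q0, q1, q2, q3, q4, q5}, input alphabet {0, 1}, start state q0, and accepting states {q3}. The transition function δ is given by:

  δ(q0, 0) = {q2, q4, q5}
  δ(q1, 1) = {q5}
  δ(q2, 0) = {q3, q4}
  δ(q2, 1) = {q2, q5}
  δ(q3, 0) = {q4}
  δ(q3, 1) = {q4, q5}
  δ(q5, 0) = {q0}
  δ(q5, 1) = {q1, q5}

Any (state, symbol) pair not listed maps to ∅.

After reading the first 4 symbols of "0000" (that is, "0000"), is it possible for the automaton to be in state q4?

Start in {q0}.
Read '0': {q0} → {q2, q4, q5}.
Read '0': {q2, q4, q5} → {q0, q3, q4}.
Read '0': {q0, q3, q4} → {q2, q4, q5}.
Read '0': {q2, q4, q5} → {q0, q3, q4}.
State q4 is in {q0, q3, q4}.

Yes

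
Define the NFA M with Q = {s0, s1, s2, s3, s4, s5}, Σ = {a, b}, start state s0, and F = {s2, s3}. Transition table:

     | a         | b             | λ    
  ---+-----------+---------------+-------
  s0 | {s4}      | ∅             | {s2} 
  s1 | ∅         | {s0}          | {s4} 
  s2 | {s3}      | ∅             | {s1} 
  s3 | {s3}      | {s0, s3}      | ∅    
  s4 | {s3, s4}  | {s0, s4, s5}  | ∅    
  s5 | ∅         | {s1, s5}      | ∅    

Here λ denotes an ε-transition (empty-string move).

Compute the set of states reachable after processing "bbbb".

Start: ε-closure({s0}) = {s0, s1, s2, s4}.
Read 'b': s0→∅, s1→{s0}, s2→∅, s4→{s0, s4, s5}; union {s0, s4, s5}; ε-closure = {s0, s1, s2, s4, s5}.
Read 'b': s0→∅, s1→{s0}, s2→∅, s4→{s0, s4, s5}, s5→{s1, s5}; union {s0, s1, s4, s5}; ε-closure = {s0, s1, s2, s4, s5}.
Read 'b': s0→∅, s1→{s0}, s2→∅, s4→{s0, s4, s5}, s5→{s1, s5}; union {s0, s1, s4, s5}; ε-closure = {s0, s1, s2, s4, s5}.
Read 'b': s0→∅, s1→{s0}, s2→∅, s4→{s0, s4, s5}, s5→{s1, s5}; union {s0, s1, s4, s5}; ε-closure = {s0, s1, s2, s4, s5}.

{s0, s1, s2, s4, s5}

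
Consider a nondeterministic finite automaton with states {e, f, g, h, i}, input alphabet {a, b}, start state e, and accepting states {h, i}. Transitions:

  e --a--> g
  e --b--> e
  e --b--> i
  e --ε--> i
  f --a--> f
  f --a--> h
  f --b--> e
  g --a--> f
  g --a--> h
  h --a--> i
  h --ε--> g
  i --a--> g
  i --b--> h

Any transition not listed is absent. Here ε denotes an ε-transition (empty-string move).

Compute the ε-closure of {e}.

{e, i}

Begin with {e}.
ε-move e → i; add i.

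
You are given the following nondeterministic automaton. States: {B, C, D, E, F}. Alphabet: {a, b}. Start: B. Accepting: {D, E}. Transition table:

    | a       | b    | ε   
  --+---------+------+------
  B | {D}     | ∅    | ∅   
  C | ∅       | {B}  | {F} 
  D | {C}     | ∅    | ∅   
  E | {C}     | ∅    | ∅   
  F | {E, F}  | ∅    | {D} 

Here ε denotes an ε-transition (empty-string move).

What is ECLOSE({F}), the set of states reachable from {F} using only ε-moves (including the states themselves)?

{D, F}

Begin with {F}.
ε-move F → D; add D.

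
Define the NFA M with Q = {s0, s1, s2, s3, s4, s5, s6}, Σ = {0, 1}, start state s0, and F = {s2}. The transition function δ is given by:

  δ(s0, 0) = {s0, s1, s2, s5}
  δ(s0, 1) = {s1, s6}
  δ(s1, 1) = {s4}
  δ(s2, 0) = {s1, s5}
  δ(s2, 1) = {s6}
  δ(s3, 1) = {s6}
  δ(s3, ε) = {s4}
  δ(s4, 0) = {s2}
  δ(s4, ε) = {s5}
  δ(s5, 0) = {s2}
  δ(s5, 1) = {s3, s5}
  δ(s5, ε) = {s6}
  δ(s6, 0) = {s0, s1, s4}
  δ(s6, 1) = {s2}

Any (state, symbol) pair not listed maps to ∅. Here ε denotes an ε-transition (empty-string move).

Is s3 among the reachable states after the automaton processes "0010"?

Start in {s0}.
Read '0': s0→{s0, s1, s2, s5}; union {s0, s1, s2, s5}; ε-closure = {s0, s1, s2, s5, s6}.
Read '0': s0→{s0, s1, s2, s5}, s1→∅, s2→{s1, s5}, s5→{s2}, s6→{s0, s1, s4}; union {s0, s1, s2, s4, s5}; ε-closure = {s0, s1, s2, s4, s5, s6}.
Read '1': s0→{s1, s6}, s1→{s4}, s2→{s6}, s4→∅, s5→{s3, s5}, s6→{s2}; now {s1, s2, s3, s4, s5, s6}.
Read '0': s1→∅, s2→{s1, s5}, s3→∅, s4→{s2}, s5→{s2}, s6→{s0, s1, s4}; union {s0, s1, s2, s4, s5}; ε-closure = {s0, s1, s2, s4, s5, s6}.
State s3 is not in {s0, s1, s2, s4, s5, s6}.

No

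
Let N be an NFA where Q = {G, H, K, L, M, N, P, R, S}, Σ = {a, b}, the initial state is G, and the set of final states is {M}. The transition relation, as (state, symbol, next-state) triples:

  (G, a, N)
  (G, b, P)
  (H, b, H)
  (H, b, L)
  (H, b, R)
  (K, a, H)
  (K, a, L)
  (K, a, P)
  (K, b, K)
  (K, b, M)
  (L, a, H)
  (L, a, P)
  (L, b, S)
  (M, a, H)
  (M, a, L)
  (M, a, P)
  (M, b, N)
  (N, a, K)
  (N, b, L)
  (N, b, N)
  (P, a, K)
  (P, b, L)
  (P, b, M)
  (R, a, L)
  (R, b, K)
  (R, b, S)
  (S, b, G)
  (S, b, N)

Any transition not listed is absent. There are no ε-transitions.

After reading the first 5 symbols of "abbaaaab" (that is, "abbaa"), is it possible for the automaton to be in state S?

No

Start in {G}.
Read 'a': G→{N}; now {N}.
Read 'b': N→{L, N}; now {L, N}.
Read 'b': L→{S}, N→{L, N}; now {L, N, S}.
Read 'a': L→{H, P}, N→{K}, S→∅; now {H, K, P}.
Read 'a': H→∅, K→{H, L, P}, P→{K}; now {H, K, L, P}.
State S is not in {H, K, L, P}.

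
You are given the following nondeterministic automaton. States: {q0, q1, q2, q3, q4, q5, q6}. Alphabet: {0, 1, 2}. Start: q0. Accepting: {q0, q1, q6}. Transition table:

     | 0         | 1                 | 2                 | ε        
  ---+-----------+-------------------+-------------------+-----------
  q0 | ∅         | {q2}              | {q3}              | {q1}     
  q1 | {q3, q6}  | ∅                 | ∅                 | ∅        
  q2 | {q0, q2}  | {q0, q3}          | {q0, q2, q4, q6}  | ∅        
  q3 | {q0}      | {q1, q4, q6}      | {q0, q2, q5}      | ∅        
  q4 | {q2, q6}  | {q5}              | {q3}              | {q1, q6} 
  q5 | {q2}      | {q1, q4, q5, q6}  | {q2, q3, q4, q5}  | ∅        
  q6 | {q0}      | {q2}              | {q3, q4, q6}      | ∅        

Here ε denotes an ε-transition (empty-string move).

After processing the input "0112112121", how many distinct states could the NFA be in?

7

Start: ε-closure({q0}) = {q0, q1}.
Read '0': q0→∅, q1→{q3, q6}; now {q3, q6}.
Read '1': q3→{q1, q4, q6}, q6→{q2}; now {q1, q2, q4, q6}.
Read '1': q1→∅, q2→{q0, q3}, q4→{q5}, q6→{q2}; union {q0, q2, q3, q5}; ε-closure = {q0, q1, q2, q3, q5}.
Read '2': q0→{q3}, q1→∅, q2→{q0, q2, q4, q6}, q3→{q0, q2, q5}, q5→{q2, q3, q4, q5}; union {q0, q2, q3, q4, q5, q6}; ε-closure = {q0, q1, q2, q3, q4, q5, q6}.
Read '1': q0→{q2}, q1→∅, q2→{q0, q3}, q3→{q1, q4, q6}, q4→{q5}, q5→{q1, q4, q5, q6}, q6→{q2}; now {q0, q1, q2, q3, q4, q5, q6}.
Read '1': q0→{q2}, q1→∅, q2→{q0, q3}, q3→{q1, q4, q6}, q4→{q5}, q5→{q1, q4, q5, q6}, q6→{q2}; now {q0, q1, q2, q3, q4, q5, q6}.
Read '2': q0→{q3}, q1→∅, q2→{q0, q2, q4, q6}, q3→{q0, q2, q5}, q4→{q3}, q5→{q2, q3, q4, q5}, q6→{q3, q4, q6}; union {q0, q2, q3, q4, q5, q6}; ε-closure = {q0, q1, q2, q3, q4, q5, q6}.
Read '1': q0→{q2}, q1→∅, q2→{q0, q3}, q3→{q1, q4, q6}, q4→{q5}, q5→{q1, q4, q5, q6}, q6→{q2}; now {q0, q1, q2, q3, q4, q5, q6}.
Read '2': q0→{q3}, q1→∅, q2→{q0, q2, q4, q6}, q3→{q0, q2, q5}, q4→{q3}, q5→{q2, q3, q4, q5}, q6→{q3, q4, q6}; union {q0, q2, q3, q4, q5, q6}; ε-closure = {q0, q1, q2, q3, q4, q5, q6}.
Read '1': q0→{q2}, q1→∅, q2→{q0, q3}, q3→{q1, q4, q6}, q4→{q5}, q5→{q1, q4, q5, q6}, q6→{q2}; now {q0, q1, q2, q3, q4, q5, q6}.
That set has 7 states.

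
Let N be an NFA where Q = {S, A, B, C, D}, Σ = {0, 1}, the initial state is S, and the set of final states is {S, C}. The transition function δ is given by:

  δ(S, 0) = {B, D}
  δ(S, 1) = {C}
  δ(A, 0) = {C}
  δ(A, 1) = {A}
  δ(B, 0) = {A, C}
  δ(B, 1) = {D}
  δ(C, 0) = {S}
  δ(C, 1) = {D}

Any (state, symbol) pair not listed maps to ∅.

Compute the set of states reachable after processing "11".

Start in {S}.
Read '1': {S} → {C}.
Read '1': {C} → {D}.

{D}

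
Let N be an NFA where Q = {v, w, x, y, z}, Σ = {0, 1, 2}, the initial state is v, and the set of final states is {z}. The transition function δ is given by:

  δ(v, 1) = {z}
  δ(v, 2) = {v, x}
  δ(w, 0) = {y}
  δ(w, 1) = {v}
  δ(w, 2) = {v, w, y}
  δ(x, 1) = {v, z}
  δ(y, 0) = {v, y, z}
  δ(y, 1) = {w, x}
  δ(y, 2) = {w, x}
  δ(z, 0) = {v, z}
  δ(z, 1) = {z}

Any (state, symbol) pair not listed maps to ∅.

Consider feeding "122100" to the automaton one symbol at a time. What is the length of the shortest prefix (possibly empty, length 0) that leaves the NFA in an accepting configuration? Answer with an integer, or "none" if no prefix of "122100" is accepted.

Start in {v}.
Read '1': v→{z}; now {z}.
None of the earlier sets intersect F, but {z} does.

1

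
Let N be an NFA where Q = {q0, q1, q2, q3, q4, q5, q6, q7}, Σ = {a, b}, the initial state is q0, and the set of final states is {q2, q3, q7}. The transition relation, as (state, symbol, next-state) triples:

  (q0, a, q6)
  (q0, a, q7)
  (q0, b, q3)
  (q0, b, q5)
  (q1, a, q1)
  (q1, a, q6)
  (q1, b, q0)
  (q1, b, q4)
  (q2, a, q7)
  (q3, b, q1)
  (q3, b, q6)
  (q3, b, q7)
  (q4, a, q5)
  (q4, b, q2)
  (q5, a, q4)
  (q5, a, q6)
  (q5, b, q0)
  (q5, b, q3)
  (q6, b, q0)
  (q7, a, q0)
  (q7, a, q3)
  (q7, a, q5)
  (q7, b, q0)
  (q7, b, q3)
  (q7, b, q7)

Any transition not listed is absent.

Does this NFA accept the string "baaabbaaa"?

Start in {q0}.
Read 'b': q0→{q3, q5}; now {q3, q5}.
Read 'a': q3→∅, q5→{q4, q6}; now {q4, q6}.
Read 'a': q4→{q5}, q6→∅; now {q5}.
Read 'a': q5→{q4, q6}; now {q4, q6}.
Read 'b': q4→{q2}, q6→{q0}; now {q0, q2}.
Read 'b': q0→{q3, q5}, q2→∅; now {q3, q5}.
Read 'a': q3→∅, q5→{q4, q6}; now {q4, q6}.
Read 'a': q4→{q5}, q6→∅; now {q5}.
Read 'a': q5→{q4, q6}; now {q4, q6}.
The final set {q4, q6} contains no accepting state.

No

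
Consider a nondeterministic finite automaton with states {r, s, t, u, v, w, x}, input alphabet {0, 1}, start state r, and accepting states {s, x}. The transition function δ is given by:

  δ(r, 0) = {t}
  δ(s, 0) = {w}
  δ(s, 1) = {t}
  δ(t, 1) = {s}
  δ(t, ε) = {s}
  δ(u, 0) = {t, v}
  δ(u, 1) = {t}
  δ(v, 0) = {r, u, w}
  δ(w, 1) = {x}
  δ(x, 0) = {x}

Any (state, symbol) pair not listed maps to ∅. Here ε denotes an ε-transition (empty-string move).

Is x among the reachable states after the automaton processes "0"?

Start in {r}.
Read '0': r→{t}; union {t}; ε-closure = {s, t}.
State x is not in {s, t}.

No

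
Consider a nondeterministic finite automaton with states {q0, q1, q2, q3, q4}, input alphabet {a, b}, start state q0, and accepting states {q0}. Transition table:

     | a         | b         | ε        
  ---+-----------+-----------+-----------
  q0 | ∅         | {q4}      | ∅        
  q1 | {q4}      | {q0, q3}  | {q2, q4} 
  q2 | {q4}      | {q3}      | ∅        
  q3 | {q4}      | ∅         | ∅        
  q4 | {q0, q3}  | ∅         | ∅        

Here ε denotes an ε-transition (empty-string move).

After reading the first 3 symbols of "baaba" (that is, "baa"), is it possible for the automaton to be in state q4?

Yes

Start in {q0}.
Read 'b': q0→{q4}; now {q4}.
Read 'a': q4→{q0, q3}; now {q0, q3}.
Read 'a': q0→∅, q3→{q4}; now {q4}.
State q4 is in {q4}.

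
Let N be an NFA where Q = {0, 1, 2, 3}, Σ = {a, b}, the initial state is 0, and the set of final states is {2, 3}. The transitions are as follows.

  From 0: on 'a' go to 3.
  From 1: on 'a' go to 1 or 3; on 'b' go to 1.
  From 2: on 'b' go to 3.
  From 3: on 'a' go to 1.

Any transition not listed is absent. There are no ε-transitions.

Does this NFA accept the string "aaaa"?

Start in {0}.
Read 'a': 0→{3}; now {3}.
Read 'a': 3→{1}; now {1}.
Read 'a': 1→{1, 3}; now {1, 3}.
Read 'a': 1→{1, 3}, 3→{1}; now {1, 3}.
The final set {1, 3} contains the accepting state 3.

Yes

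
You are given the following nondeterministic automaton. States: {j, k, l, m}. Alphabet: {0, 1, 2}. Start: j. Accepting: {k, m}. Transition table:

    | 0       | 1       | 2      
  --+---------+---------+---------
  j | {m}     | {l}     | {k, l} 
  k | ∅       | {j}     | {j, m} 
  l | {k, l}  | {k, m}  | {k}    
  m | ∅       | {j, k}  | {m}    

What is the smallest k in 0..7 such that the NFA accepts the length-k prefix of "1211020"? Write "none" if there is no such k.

Start in {j}.
Read '1': {j} → {l}.
Read '2': {l} → {k}.
None of the earlier sets intersect F, but {k} does.

2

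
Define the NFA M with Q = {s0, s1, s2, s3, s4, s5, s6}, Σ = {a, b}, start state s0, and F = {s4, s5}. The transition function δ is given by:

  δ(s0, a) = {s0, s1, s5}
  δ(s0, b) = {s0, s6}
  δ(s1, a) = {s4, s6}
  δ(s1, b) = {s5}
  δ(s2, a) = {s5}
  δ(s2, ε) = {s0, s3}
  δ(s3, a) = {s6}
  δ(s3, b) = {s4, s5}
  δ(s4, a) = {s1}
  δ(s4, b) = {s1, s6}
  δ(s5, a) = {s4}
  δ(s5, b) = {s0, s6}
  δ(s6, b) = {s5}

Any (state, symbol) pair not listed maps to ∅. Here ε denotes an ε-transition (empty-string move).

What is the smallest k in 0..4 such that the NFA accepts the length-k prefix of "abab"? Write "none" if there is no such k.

Start in {s0}.
Read 'a': {s0} → {s0, s1, s5}.
None of the earlier sets intersect F, but {s0, s1, s5} does.

1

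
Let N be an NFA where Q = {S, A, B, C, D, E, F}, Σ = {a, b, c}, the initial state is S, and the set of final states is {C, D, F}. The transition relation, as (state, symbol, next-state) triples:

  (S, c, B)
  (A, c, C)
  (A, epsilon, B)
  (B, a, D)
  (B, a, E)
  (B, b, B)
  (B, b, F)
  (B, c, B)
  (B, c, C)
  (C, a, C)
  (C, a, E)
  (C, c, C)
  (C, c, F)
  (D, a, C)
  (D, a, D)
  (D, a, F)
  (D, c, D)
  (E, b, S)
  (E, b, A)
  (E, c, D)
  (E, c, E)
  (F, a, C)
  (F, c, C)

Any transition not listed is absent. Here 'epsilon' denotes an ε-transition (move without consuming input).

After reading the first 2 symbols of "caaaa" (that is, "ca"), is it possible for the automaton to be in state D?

Start in {S}.
Read 'c': {S} → {B}.
Read 'a': {B} → {D, E}.
State D is in {D, E}.

Yes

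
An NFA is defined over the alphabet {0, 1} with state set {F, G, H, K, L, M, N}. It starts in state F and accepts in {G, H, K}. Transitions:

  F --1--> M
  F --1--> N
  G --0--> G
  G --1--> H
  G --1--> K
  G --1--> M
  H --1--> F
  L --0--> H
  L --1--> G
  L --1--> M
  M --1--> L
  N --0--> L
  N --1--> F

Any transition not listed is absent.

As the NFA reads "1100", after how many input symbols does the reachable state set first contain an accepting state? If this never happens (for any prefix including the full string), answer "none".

Start in {F}.
Read '1': F→{M, N}; now {M, N}.
Read '1': M→{L}, N→{F}; now {F, L}.
Read '0': F→∅, L→{H}; now {H}.
None of the earlier sets intersect F, but {H} does.

3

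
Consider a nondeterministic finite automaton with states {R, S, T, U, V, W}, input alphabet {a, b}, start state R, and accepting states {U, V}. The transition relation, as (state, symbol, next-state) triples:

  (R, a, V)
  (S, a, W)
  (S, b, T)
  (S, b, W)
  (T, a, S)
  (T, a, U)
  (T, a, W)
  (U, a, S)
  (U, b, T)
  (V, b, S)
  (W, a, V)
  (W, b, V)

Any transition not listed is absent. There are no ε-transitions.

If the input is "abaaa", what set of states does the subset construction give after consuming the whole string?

∅

Start in {R}.
Read 'a': R→{V}; now {V}.
Read 'b': V→{S}; now {S}.
Read 'a': S→{W}; now {W}.
Read 'a': W→{V}; now {V}.
Read 'a': V→∅; now ∅.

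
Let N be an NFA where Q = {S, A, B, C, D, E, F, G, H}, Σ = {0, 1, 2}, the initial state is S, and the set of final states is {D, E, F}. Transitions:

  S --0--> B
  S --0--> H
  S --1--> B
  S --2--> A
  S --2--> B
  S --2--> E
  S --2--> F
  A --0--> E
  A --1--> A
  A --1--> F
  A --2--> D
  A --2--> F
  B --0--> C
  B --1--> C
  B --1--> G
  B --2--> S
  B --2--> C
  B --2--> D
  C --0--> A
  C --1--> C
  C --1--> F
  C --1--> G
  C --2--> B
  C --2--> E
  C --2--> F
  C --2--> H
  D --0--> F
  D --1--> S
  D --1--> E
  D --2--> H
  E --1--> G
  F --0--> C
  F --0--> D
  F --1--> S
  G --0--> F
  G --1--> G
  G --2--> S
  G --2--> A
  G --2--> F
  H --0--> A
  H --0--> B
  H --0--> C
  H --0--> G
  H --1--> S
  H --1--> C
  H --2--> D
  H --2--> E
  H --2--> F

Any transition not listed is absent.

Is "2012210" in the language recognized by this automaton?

Yes

Start in {S}.
Read '2': S→{A, B, E, F}; now {A, B, E, F}.
Read '0': A→{E}, B→{C}, E→∅, F→{C, D}; now {C, D, E}.
Read '1': C→{C, F, G}, D→{S, E}, E→{G}; now {S, C, E, F, G}.
Read '2': S→{A, B, E, F}, C→{B, E, F, H}, E→∅, F→∅, G→{S, A, F}; now {S, A, B, E, F, H}.
Read '2': S→{A, B, E, F}, A→{D, F}, B→{S, C, D}, E→∅, F→∅, H→{D, E, F}; now {S, A, B, C, D, E, F}.
Read '1': S→{B}, A→{A, F}, B→{C, G}, C→{C, F, G}, D→{S, E}, E→{G}, F→{S}; now {S, A, B, C, E, F, G}.
Read '0': S→{B, H}, A→{E}, B→{C}, C→{A}, E→∅, F→{C, D}, G→{F}; now {A, B, C, D, E, F, H}.
The final set {A, B, C, D, E, F, H} contains the accepting states D, E, F.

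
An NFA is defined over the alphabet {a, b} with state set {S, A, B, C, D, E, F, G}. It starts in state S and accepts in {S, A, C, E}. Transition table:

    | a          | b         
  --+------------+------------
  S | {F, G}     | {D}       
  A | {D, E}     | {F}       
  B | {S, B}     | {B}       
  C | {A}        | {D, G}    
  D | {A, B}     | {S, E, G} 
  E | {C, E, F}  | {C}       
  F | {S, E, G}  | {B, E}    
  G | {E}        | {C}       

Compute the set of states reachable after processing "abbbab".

{B, C, D, E, F, G}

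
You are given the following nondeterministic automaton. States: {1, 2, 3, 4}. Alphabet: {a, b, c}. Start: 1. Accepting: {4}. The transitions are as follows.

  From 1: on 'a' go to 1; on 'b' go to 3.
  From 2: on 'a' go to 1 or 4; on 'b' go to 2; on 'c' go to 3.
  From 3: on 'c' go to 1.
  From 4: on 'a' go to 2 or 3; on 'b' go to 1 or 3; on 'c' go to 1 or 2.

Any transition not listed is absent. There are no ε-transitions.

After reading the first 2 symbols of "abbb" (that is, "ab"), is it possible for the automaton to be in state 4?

No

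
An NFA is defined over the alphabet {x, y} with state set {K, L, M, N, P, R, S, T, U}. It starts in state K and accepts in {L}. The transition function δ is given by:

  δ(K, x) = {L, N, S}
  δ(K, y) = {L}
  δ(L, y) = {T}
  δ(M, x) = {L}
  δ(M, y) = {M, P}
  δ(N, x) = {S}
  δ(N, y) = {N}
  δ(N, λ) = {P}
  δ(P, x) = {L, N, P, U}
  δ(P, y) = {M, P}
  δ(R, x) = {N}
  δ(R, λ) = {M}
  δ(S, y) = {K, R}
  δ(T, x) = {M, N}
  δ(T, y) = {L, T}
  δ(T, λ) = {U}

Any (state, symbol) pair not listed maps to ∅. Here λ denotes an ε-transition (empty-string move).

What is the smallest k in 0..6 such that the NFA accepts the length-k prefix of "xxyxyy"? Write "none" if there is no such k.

1

Start in {K}.
Read 'x': {K} → {L, N, P, S}.
None of the earlier sets intersect F, but {L, N, P, S} does.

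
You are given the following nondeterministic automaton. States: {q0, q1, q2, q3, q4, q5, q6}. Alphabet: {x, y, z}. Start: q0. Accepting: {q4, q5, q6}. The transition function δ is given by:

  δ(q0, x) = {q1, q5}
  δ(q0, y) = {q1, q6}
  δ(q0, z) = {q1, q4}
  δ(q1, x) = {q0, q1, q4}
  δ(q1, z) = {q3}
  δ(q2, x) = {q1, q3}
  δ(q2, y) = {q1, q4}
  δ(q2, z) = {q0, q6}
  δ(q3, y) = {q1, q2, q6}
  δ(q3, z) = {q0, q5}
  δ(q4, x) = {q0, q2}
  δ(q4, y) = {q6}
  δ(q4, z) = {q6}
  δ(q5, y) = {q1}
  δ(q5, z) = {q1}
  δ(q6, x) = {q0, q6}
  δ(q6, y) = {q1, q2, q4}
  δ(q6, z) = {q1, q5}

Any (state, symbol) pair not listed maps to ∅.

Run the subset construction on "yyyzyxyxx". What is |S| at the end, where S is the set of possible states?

7

Start in {q0}.
Read 'y': q0→{q1, q6}; now {q1, q6}.
Read 'y': q1→∅, q6→{q1, q2, q4}; now {q1, q2, q4}.
Read 'y': q1→∅, q2→{q1, q4}, q4→{q6}; now {q1, q4, q6}.
Read 'z': q1→{q3}, q4→{q6}, q6→{q1, q5}; now {q1, q3, q5, q6}.
Read 'y': q1→∅, q3→{q1, q2, q6}, q5→{q1}, q6→{q1, q2, q4}; now {q1, q2, q4, q6}.
Read 'x': q1→{q0, q1, q4}, q2→{q1, q3}, q4→{q0, q2}, q6→{q0, q6}; now {q0, q1, q2, q3, q4, q6}.
Read 'y': q0→{q1, q6}, q1→∅, q2→{q1, q4}, q3→{q1, q2, q6}, q4→{q6}, q6→{q1, q2, q4}; now {q1, q2, q4, q6}.
Read 'x': q1→{q0, q1, q4}, q2→{q1, q3}, q4→{q0, q2}, q6→{q0, q6}; now {q0, q1, q2, q3, q4, q6}.
Read 'x': q0→{q1, q5}, q1→{q0, q1, q4}, q2→{q1, q3}, q3→∅, q4→{q0, q2}, q6→{q0, q6}; now {q0, q1, q2, q3, q4, q5, q6}.
That set has 7 states.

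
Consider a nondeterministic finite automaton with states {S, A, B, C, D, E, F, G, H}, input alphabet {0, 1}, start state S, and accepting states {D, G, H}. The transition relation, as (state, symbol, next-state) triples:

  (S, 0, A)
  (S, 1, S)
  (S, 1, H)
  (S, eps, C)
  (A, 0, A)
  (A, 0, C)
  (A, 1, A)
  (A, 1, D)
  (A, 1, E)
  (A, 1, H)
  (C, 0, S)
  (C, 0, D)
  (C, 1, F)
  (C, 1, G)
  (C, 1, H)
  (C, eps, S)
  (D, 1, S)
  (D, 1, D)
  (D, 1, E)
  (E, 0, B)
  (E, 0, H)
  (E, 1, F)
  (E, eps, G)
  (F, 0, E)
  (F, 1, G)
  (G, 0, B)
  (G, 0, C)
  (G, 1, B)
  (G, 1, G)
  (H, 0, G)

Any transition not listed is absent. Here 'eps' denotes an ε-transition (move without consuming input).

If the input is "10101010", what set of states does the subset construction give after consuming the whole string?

{S, A, B, C, D, E, G, H}

Start: ε-closure({S}) = {S, C}.
Read '1': S→{S, H}, C→{F, G, H}; union {S, F, G, H}; ε-closure = {S, C, F, G, H}.
Read '0': S→{A}, C→{S, D}, F→{E}, G→{B, C}, H→{G}; now {S, A, B, C, D, E, G}.
Read '1': S→{S, H}, A→{A, D, E, H}, B→∅, C→{F, G, H}, D→{S, D, E}, E→{F}, G→{B, G}; union {S, A, B, D, E, F, G, H}; ε-closure = {S, A, B, C, D, E, F, G, H}.
Read '0': S→{A}, A→{A, C}, B→∅, C→{S, D}, D→∅, E→{B, H}, F→{E}, G→{B, C}, H→{G}; now {S, A, B, C, D, E, G, H}.
Read '1': S→{S, H}, A→{A, D, E, H}, B→∅, C→{F, G, H}, D→{S, D, E}, E→{F}, G→{B, G}, H→∅; union {S, A, B, D, E, F, G, H}; ε-closure = {S, A, B, C, D, E, F, G, H}.
Read '0': S→{A}, A→{A, C}, B→∅, C→{S, D}, D→∅, E→{B, H}, F→{E}, G→{B, C}, H→{G}; now {S, A, B, C, D, E, G, H}.
Read '1': S→{S, H}, A→{A, D, E, H}, B→∅, C→{F, G, H}, D→{S, D, E}, E→{F}, G→{B, G}, H→∅; union {S, A, B, D, E, F, G, H}; ε-closure = {S, A, B, C, D, E, F, G, H}.
Read '0': S→{A}, A→{A, C}, B→∅, C→{S, D}, D→∅, E→{B, H}, F→{E}, G→{B, C}, H→{G}; now {S, A, B, C, D, E, G, H}.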